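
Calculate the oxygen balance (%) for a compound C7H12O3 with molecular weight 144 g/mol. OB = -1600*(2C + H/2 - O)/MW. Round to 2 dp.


OB = -1600 * (2C + H/2 - O) / MW
Inner = 2*7 + 12/2 - 3 = 17.00
OB = -1600 * 17.00 / 144 = -188.89%


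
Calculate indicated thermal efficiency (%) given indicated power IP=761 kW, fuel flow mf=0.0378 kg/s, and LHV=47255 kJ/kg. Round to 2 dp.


eta_ith = (IP / (mf * LHV)) * 100
Denominator = 0.0378 * 47255 = 1786.2390 kW
eta_ith = (761 / 1786.2390) * 100 = 42.60%


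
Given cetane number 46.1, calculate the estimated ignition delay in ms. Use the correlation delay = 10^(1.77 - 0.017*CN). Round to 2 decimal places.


delay = 10^(1.77 - 0.017*CN)
Exponent = 1.77 - 0.017*46.1 = 0.9863
delay = 10^0.9863 = 9.69 ms


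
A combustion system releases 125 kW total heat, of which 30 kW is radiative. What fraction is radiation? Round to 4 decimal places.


f_rad = Q_rad / Q_total
f_rad = 30 / 125 = 0.2400


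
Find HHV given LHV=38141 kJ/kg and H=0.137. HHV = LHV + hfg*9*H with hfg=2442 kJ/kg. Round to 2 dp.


HHV = LHV + hfg * 9 * H
Water addition = 2442 * 9 * 0.137 = 3010.986 kJ/kg
HHV = 38141 + 3010.986 = 41151.99 kJ/kg


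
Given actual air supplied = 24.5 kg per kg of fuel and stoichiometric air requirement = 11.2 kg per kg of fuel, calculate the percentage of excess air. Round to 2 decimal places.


Excess air = actual - stoichiometric = 24.5 - 11.2 = 13.30 kg/kg fuel
Excess air % = (excess / stoich) * 100 = (13.30 / 11.2) * 100 = 118.75%


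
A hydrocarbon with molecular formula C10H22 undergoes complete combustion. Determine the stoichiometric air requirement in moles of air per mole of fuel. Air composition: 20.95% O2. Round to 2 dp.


Balanced combustion: C10H22 + 15.5 O2 -> 10 CO2 + 11 H2O
O2 needed = C + H/4 = 10 + 22/4 = 15.50 moles
Air moles = O2 / 0.2095 = 15.50 / 0.2095 = 73.99 moles air


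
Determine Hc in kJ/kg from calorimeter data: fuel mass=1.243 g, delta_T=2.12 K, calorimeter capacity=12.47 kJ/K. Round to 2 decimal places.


Hc = C_cal * delta_T / m_fuel
Q_released = 12.47 * 2.12 = 26.4364 kJ
m_fuel = 1.243 g = 1.243/1000 kg = 0.001243 kg
Hc = 26.4364 / 0.001243 = 21268.22 kJ/kg


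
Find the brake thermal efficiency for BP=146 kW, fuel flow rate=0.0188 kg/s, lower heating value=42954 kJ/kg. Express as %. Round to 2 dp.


eta_BTE = (BP / (mf * LHV)) * 100
Denominator = 0.0188 * 42954 = 807.5352 kW
eta_BTE = (146 / 807.5352) * 100 = 18.08%


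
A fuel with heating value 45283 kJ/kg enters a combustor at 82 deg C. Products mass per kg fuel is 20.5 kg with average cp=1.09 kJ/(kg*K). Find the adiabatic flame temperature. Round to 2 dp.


T_ad = T_in + Hc / (m_p * cp)
Denominator = 20.5 * 1.09 = 22.3450
Temperature rise = 45283 / 22.3450 = 2026.54 K
T_ad = 82 + 2026.54 = 2108.54 deg C


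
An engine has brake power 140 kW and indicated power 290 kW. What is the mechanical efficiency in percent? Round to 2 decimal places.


eta_mech = (BP / IP) * 100
Ratio = 140 / 290 = 0.4828
eta_mech = 0.4828 * 100 = 48.28%


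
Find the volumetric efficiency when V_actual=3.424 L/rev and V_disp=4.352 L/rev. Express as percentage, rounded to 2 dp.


eta_v = (V_actual / V_disp) * 100
Ratio = 3.424 / 4.352 = 0.7868
eta_v = 0.7868 * 100 = 78.68%


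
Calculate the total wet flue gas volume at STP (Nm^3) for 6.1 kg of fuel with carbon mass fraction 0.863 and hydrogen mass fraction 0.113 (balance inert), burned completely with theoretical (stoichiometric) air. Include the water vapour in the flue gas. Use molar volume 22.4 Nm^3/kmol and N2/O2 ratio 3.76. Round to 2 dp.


Per kg fuel: CO2 = (C/12 kmol)*22.4 = (0.863/12)*22.4 = 1.61093 Nm^3
Per kg fuel: H2O = (H/2 kmol)*22.4 = (0.113/2)*22.4 = 1.26560 Nm^3
O2 needed per kg fuel = C/12 + H/4 = 0.863/12 + 0.113/4 = 0.10016667 kmol
Per kg fuel: N2 = O2*3.76*22.4 = 0.10016667*3.76*22.4 = 8.43644 Nm^3
Total per kg = 1.61093 + 1.26560 + 8.43644 = 11.31297 Nm^3
Total = 11.31297 * 6.1 = 69.01 Nm^3


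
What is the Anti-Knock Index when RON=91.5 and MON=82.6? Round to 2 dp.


AKI = (RON + MON) / 2
AKI = (91.5 + 82.6) / 2
AKI = 174.1 / 2 = 87.05


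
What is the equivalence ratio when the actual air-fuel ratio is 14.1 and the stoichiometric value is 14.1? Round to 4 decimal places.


phi = AFR_stoich / AFR_actual
phi = 14.1 / 14.1 = 1.0000


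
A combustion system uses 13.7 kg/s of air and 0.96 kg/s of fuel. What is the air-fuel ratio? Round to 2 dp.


AFR = m_air / m_fuel
AFR = 13.7 / 0.96 = 14.27


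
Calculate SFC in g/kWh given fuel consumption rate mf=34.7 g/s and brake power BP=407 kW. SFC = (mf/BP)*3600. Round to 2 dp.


SFC = (mf / BP) * 3600
Rate = 34.7 / 407 = 0.085258 g/(s*kW)
SFC = 0.085258 * 3600 = 306.93 g/kWh


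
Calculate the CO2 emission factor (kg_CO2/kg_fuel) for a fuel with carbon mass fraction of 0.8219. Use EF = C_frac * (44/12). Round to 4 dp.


EF = C_frac * (M_CO2 / M_C)
EF = 0.8219 * (44/12)
EF = 0.8219 * 3.666667 = 3.0136 kg_CO2/kg_fuel


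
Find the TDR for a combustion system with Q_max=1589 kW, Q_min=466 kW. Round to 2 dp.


TDR = Q_max / Q_min
TDR = 1589 / 466 = 3.41


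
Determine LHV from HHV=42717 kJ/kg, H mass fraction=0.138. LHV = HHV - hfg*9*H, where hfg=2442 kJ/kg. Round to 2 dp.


LHV = HHV - hfg * 9 * H
Water correction = 2442 * 9 * 0.138 = 3032.964 kJ/kg
LHV = 42717 - 3032.964 = 39684.04 kJ/kg


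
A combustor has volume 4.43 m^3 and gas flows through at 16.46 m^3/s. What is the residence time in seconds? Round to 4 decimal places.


tau = V / Q_flow
tau = 4.43 / 16.46 = 0.2691 s


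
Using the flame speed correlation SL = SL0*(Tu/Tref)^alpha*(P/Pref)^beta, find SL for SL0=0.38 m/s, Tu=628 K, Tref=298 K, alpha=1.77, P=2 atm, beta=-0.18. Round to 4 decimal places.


SL = SL0 * (Tu/Tref)^alpha * (P/Pref)^beta
T ratio = 628/298 = 2.10738255
(T ratio)^alpha = 2.10738255^1.77 = 3.741328
(P/Pref)^beta = 2^(-0.18) = 0.882703
SL = 0.38 * 3.741328 * 0.882703 = 1.2549 m/s


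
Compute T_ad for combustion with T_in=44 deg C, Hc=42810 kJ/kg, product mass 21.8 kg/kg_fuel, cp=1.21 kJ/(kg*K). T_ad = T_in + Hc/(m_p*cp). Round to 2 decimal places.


T_ad = T_in + Hc / (m_p * cp)
Denominator = 21.8 * 1.21 = 26.3780
Temperature rise = 42810 / 26.3780 = 1622.94 K
T_ad = 44 + 1622.94 = 1666.94 deg C


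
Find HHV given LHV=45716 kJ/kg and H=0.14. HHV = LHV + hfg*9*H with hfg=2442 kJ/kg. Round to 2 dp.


HHV = LHV + hfg * 9 * H
Water addition = 2442 * 9 * 0.14 = 3076.920 kJ/kg
HHV = 45716 + 3076.920 = 48792.92 kJ/kg


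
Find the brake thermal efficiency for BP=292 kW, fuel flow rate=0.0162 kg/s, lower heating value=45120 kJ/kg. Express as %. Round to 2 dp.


eta_BTE = (BP / (mf * LHV)) * 100
Denominator = 0.0162 * 45120 = 730.9440 kW
eta_BTE = (292 / 730.9440) * 100 = 39.95%


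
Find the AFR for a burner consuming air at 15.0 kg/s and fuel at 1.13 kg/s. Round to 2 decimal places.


AFR = m_air / m_fuel
AFR = 15.0 / 1.13 = 13.27


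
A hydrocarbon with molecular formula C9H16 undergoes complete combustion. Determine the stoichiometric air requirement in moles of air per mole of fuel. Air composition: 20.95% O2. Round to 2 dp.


Balanced combustion: C9H16 + 13 O2 -> 9 CO2 + 8 H2O
O2 needed = C + H/4 = 9 + 16/4 = 13.00 moles
Air moles = O2 / 0.2095 = 13.00 / 0.2095 = 62.05 moles air


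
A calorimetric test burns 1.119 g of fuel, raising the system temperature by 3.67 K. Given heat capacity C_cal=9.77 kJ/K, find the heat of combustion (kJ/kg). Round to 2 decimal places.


Hc = C_cal * delta_T / m_fuel
Q_released = 9.77 * 3.67 = 35.8559 kJ
m_fuel = 1.119 g = 1.119/1000 kg = 0.001119 kg
Hc = 35.8559 / 0.001119 = 32042.81 kJ/kg


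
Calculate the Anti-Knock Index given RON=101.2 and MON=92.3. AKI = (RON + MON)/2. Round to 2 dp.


AKI = (RON + MON) / 2
AKI = (101.2 + 92.3) / 2
AKI = 193.5 / 2 = 96.75


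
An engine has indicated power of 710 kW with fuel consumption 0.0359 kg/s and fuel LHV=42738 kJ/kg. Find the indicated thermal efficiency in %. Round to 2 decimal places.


eta_ith = (IP / (mf * LHV)) * 100
Denominator = 0.0359 * 42738 = 1534.2942 kW
eta_ith = (710 / 1534.2942) * 100 = 46.28%


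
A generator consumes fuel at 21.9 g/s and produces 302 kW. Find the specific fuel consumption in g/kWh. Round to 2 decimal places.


SFC = (mf / BP) * 3600
Rate = 21.9 / 302 = 0.072517 g/(s*kW)
SFC = 0.072517 * 3600 = 261.06 g/kWh


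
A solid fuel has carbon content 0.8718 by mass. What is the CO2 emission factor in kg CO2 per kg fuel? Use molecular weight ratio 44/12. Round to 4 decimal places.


EF = C_frac * (M_CO2 / M_C)
EF = 0.8718 * (44/12)
EF = 0.8718 * 3.666667 = 3.1966 kg_CO2/kg_fuel


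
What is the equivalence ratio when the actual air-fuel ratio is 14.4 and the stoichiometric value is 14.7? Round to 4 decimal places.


phi = AFR_stoich / AFR_actual
phi = 14.7 / 14.4 = 1.0208


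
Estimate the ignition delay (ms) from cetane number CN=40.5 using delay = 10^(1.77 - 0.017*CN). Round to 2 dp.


delay = 10^(1.77 - 0.017*CN)
Exponent = 1.77 - 0.017*40.5 = 1.0815
delay = 10^1.0815 = 12.06 ms


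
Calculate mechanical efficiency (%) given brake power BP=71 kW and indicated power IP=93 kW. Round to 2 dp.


eta_mech = (BP / IP) * 100
Ratio = 71 / 93 = 0.7634
eta_mech = 0.7634 * 100 = 76.34%


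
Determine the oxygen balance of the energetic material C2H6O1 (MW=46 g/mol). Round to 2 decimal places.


OB = -1600 * (2C + H/2 - O) / MW
Inner = 2*2 + 6/2 - 1 = 6.00
OB = -1600 * 6.00 / 46 = -208.70%


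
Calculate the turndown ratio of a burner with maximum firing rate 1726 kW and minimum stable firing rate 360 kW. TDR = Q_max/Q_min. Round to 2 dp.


TDR = Q_max / Q_min
TDR = 1726 / 360 = 4.79


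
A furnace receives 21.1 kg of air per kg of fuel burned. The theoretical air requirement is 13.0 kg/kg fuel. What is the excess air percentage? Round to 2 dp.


Excess air = actual - stoichiometric = 21.1 - 13.0 = 8.10 kg/kg fuel
Excess air % = (excess / stoich) * 100 = (8.10 / 13.0) * 100 = 62.31%


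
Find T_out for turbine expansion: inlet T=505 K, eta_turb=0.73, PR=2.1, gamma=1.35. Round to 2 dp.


T_out = T_in * (1 - eta * (1 - PR^(-(gamma-1)/gamma)))
Exponent = -(1.35-1)/1.35 = -0.25925926
PR^exp = 2.1^(-0.25925926) = 0.82501466
Factor = 1 - 0.73*(1 - 0.82501466) = 0.87226070
T_out = 505 * 0.87226070 = 440.49 K


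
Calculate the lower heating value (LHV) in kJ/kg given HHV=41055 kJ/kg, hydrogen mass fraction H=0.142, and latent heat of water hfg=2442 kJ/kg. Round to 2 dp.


LHV = HHV - hfg * 9 * H
Water correction = 2442 * 9 * 0.142 = 3120.876 kJ/kg
LHV = 41055 - 3120.876 = 37934.12 kJ/kg


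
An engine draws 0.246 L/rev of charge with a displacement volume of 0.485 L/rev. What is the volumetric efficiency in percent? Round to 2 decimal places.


eta_v = (V_actual / V_disp) * 100
Ratio = 0.246 / 0.485 = 0.5072
eta_v = 0.5072 * 100 = 50.72%


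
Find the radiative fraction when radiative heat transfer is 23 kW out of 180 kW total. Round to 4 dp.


f_rad = Q_rad / Q_total
f_rad = 23 / 180 = 0.1278


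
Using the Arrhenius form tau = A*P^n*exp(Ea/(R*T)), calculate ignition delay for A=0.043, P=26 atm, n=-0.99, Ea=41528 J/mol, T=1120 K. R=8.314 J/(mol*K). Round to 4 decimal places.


tau = A * P^n * exp(Ea/(R*T))
P^n = 26^(-0.99) = 0.03973529
Ea/(R*T) = 41528/(8.314*1120) = 4.459775
exp(Ea/(R*T)) = 86.468073
tau = 0.043 * 0.03973529 * 86.468073 = 0.1477 ms


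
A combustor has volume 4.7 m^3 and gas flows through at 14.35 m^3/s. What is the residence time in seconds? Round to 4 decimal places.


tau = V / Q_flow
tau = 4.7 / 14.35 = 0.3275 s


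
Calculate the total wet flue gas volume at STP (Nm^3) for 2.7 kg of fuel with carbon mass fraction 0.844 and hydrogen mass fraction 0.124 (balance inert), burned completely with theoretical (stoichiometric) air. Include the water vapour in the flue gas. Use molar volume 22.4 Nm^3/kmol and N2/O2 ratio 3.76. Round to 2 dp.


Per kg fuel: CO2 = (C/12 kmol)*22.4 = (0.844/12)*22.4 = 1.57547 Nm^3
Per kg fuel: H2O = (H/2 kmol)*22.4 = (0.124/2)*22.4 = 1.38880 Nm^3
O2 needed per kg fuel = C/12 + H/4 = 0.844/12 + 0.124/4 = 0.10133333 kmol
Per kg fuel: N2 = O2*3.76*22.4 = 0.10133333*3.76*22.4 = 8.53470 Nm^3
Total per kg = 1.57547 + 1.38880 + 8.53470 = 11.49897 Nm^3
Total = 11.49897 * 2.7 = 31.05 Nm^3


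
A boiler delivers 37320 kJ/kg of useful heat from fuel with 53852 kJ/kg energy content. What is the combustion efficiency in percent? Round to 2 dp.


Efficiency = (Q_useful / Q_fuel) * 100
Efficiency = (37320 / 53852) * 100
Efficiency = 0.6930 * 100 = 69.30%


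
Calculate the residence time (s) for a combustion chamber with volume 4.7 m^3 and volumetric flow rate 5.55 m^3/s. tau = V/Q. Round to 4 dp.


tau = V / Q_flow
tau = 4.7 / 5.55 = 0.8468 s


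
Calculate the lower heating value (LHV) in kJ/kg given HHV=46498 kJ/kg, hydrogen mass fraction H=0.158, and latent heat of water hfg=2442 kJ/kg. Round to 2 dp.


LHV = HHV - hfg * 9 * H
Water correction = 2442 * 9 * 0.158 = 3472.524 kJ/kg
LHV = 46498 - 3472.524 = 43025.48 kJ/kg


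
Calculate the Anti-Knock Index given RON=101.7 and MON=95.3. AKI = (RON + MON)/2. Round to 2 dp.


AKI = (RON + MON) / 2
AKI = (101.7 + 95.3) / 2
AKI = 197.0 / 2 = 98.50


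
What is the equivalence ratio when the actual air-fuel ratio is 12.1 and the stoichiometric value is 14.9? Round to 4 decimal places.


phi = AFR_stoich / AFR_actual
phi = 14.9 / 12.1 = 1.2314


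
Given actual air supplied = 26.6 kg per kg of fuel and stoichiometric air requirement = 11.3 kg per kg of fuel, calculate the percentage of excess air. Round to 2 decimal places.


Excess air = actual - stoichiometric = 26.6 - 11.3 = 15.30 kg/kg fuel
Excess air % = (excess / stoich) * 100 = (15.30 / 11.3) * 100 = 135.40%


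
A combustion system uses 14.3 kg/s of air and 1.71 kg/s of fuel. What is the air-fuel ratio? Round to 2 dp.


AFR = m_air / m_fuel
AFR = 14.3 / 1.71 = 8.36


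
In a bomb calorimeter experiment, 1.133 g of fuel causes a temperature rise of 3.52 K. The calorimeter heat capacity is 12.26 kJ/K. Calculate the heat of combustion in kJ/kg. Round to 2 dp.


Hc = C_cal * delta_T / m_fuel
Q_released = 12.26 * 3.52 = 43.1552 kJ
m_fuel = 1.133 g = 1.133/1000 kg = 0.001133 kg
Hc = 43.1552 / 0.001133 = 38089.32 kJ/kg


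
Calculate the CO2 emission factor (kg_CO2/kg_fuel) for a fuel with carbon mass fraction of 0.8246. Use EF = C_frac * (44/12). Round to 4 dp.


EF = C_frac * (M_CO2 / M_C)
EF = 0.8246 * (44/12)
EF = 0.8246 * 3.666667 = 3.0235 kg_CO2/kg_fuel


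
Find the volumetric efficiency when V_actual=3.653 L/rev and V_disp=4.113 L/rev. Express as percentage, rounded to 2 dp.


eta_v = (V_actual / V_disp) * 100
Ratio = 3.653 / 4.113 = 0.8882
eta_v = 0.8882 * 100 = 88.82%


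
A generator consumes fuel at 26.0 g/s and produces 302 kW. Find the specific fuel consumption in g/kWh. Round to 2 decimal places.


SFC = (mf / BP) * 3600
Rate = 26.0 / 302 = 0.086093 g/(s*kW)
SFC = 0.086093 * 3600 = 309.93 g/kWh


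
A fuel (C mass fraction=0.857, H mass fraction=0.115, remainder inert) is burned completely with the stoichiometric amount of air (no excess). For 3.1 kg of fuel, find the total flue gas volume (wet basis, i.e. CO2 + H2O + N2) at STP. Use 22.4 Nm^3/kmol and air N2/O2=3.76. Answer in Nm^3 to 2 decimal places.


Per kg fuel: CO2 = (C/12 kmol)*22.4 = (0.857/12)*22.4 = 1.59973 Nm^3
Per kg fuel: H2O = (H/2 kmol)*22.4 = (0.115/2)*22.4 = 1.28800 Nm^3
O2 needed per kg fuel = C/12 + H/4 = 0.857/12 + 0.115/4 = 0.10016667 kmol
Per kg fuel: N2 = O2*3.76*22.4 = 0.10016667*3.76*22.4 = 8.43644 Nm^3
Total per kg = 1.59973 + 1.28800 + 8.43644 = 11.32417 Nm^3
Total = 11.32417 * 3.1 = 35.10 Nm^3


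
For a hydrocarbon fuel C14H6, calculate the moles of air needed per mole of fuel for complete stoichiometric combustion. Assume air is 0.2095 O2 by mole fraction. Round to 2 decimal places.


Balanced combustion: C14H6 + 15.5 O2 -> 14 CO2 + 3 H2O
O2 needed = C + H/4 = 14 + 6/4 = 15.50 moles
Air moles = O2 / 0.2095 = 15.50 / 0.2095 = 73.99 moles air


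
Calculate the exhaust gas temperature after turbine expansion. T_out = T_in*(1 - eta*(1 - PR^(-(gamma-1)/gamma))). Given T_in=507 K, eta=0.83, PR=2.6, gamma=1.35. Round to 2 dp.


T_out = T_in * (1 - eta * (1 - PR^(-(gamma-1)/gamma)))
Exponent = -(1.35-1)/1.35 = -0.25925926
PR^exp = 2.6^(-0.25925926) = 0.78057442
Factor = 1 - 0.83*(1 - 0.78057442) = 0.81787677
T_out = 507 * 0.81787677 = 414.66 K


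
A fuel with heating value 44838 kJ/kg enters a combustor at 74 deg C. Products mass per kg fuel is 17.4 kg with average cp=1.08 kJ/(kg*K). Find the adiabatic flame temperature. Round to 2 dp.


T_ad = T_in + Hc / (m_p * cp)
Denominator = 17.4 * 1.08 = 18.7920
Temperature rise = 44838 / 18.7920 = 2386.02 K
T_ad = 74 + 2386.02 = 2460.02 deg C


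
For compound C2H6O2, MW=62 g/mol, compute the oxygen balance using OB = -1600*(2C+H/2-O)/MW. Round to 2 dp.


OB = -1600 * (2C + H/2 - O) / MW
Inner = 2*2 + 6/2 - 2 = 5.00
OB = -1600 * 5.00 / 62 = -129.03%


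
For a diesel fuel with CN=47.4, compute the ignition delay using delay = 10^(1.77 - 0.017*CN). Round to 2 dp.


delay = 10^(1.77 - 0.017*CN)
Exponent = 1.77 - 0.017*47.4 = 0.9642
delay = 10^0.9642 = 9.21 ms


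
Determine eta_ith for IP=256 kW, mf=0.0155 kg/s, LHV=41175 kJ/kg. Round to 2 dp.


eta_ith = (IP / (mf * LHV)) * 100
Denominator = 0.0155 * 41175 = 638.2125 kW
eta_ith = (256 / 638.2125) * 100 = 40.11%


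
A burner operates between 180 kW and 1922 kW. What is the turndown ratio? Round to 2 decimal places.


TDR = Q_max / Q_min
TDR = 1922 / 180 = 10.68


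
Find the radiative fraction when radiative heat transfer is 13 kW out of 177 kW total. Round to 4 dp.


f_rad = Q_rad / Q_total
f_rad = 13 / 177 = 0.0734


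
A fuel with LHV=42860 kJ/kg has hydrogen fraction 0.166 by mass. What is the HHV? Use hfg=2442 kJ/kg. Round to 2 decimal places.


HHV = LHV + hfg * 9 * H
Water addition = 2442 * 9 * 0.166 = 3648.348 kJ/kg
HHV = 42860 + 3648.348 = 46508.35 kJ/kg


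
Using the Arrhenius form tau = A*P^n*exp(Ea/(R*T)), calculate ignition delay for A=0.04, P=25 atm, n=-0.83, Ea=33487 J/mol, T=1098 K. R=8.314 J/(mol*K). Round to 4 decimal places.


tau = A * P^n * exp(Ea/(R*T))
P^n = 25^(-0.83) = 0.06913688
Ea/(R*T) = 33487/(8.314*1098) = 3.668292
exp(Ea/(R*T)) = 39.184915
tau = 0.04 * 0.06913688 * 39.184915 = 0.1084 ms


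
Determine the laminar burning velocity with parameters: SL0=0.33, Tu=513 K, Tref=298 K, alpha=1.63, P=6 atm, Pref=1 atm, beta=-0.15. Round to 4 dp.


SL = SL0 * (Tu/Tref)^alpha * (P/Pref)^beta
T ratio = 513/298 = 1.72147651
(T ratio)^alpha = 1.72147651^1.63 = 2.423923
(P/Pref)^beta = 6^(-0.15) = 0.764324
SL = 0.33 * 2.423923 * 0.764324 = 0.6114 m/s


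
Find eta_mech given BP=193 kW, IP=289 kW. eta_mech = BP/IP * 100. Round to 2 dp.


eta_mech = (BP / IP) * 100
Ratio = 193 / 289 = 0.6678
eta_mech = 0.6678 * 100 = 66.78%


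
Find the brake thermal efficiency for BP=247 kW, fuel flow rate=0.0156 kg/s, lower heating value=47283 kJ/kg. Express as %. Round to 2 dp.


eta_BTE = (BP / (mf * LHV)) * 100
Denominator = 0.0156 * 47283 = 737.6148 kW
eta_BTE = (247 / 737.6148) * 100 = 33.49%


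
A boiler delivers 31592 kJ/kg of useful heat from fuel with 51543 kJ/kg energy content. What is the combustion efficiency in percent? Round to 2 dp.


Efficiency = (Q_useful / Q_fuel) * 100
Efficiency = (31592 / 51543) * 100
Efficiency = 0.6129 * 100 = 61.29%


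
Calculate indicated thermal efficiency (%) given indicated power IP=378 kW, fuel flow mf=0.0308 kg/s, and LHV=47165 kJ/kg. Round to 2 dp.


eta_ith = (IP / (mf * LHV)) * 100
Denominator = 0.0308 * 47165 = 1452.6820 kW
eta_ith = (378 / 1452.6820) * 100 = 26.02%


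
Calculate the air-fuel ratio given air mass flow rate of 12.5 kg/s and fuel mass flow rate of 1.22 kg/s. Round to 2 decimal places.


AFR = m_air / m_fuel
AFR = 12.5 / 1.22 = 10.25


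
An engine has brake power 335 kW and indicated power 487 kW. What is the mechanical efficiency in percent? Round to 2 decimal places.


eta_mech = (BP / IP) * 100
Ratio = 335 / 487 = 0.6879
eta_mech = 0.6879 * 100 = 68.79%


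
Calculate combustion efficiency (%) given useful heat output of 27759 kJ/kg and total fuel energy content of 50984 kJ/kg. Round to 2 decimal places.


Efficiency = (Q_useful / Q_fuel) * 100
Efficiency = (27759 / 50984) * 100
Efficiency = 0.5445 * 100 = 54.45%


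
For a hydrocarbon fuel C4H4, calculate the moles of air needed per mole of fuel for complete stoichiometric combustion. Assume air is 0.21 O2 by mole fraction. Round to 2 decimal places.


Balanced combustion: C4H4 + 5 O2 -> 4 CO2 + 2 H2O
O2 needed = C + H/4 = 4 + 4/4 = 5.00 moles
Air moles = O2 / 0.21 = 5.00 / 0.21 = 23.81 moles air


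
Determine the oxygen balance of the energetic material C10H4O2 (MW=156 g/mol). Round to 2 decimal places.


OB = -1600 * (2C + H/2 - O) / MW
Inner = 2*10 + 4/2 - 2 = 20.00
OB = -1600 * 20.00 / 156 = -205.13%


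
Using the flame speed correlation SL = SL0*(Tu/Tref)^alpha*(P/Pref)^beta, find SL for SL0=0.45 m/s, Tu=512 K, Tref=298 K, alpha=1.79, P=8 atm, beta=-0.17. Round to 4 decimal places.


SL = SL0 * (Tu/Tref)^alpha * (P/Pref)^beta
T ratio = 512/298 = 1.71812081
(T ratio)^alpha = 1.71812081^1.79 = 2.634791
(P/Pref)^beta = 8^(-0.17) = 0.702222
SL = 0.45 * 2.634791 * 0.702222 = 0.8326 m/s


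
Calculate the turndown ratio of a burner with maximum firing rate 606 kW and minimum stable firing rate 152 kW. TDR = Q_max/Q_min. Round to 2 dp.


TDR = Q_max / Q_min
TDR = 606 / 152 = 3.99


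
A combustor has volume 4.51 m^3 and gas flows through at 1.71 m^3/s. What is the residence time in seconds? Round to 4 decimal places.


tau = V / Q_flow
tau = 4.51 / 1.71 = 2.6374 s


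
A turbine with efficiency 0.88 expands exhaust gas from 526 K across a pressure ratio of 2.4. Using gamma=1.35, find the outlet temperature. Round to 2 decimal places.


T_out = T_in * (1 - eta * (1 - PR^(-(gamma-1)/gamma)))
Exponent = -(1.35-1)/1.35 = -0.25925926
PR^exp = 2.4^(-0.25925926) = 0.79694200
Factor = 1 - 0.88*(1 - 0.79694200) = 0.82130896
T_out = 526 * 0.82130896 = 432.01 K


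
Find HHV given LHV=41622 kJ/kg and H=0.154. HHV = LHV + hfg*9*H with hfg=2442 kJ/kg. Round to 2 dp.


HHV = LHV + hfg * 9 * H
Water addition = 2442 * 9 * 0.154 = 3384.612 kJ/kg
HHV = 41622 + 3384.612 = 45006.61 kJ/kg


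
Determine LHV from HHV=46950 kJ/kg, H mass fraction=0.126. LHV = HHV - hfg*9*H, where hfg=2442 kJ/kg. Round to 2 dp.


LHV = HHV - hfg * 9 * H
Water correction = 2442 * 9 * 0.126 = 2769.228 kJ/kg
LHV = 46950 - 2769.228 = 44180.77 kJ/kg


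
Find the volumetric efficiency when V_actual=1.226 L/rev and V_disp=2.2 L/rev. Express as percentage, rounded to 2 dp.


eta_v = (V_actual / V_disp) * 100
Ratio = 1.226 / 2.2 = 0.5573
eta_v = 0.5573 * 100 = 55.73%


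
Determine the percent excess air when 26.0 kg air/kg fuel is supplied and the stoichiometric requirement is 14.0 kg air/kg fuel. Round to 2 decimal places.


Excess air = actual - stoichiometric = 26.0 - 14.0 = 12.00 kg/kg fuel
Excess air % = (excess / stoich) * 100 = (12.00 / 14.0) * 100 = 85.71%


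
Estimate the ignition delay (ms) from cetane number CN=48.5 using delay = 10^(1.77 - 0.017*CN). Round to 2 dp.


delay = 10^(1.77 - 0.017*CN)
Exponent = 1.77 - 0.017*48.5 = 0.9455
delay = 10^0.9455 = 8.82 ms


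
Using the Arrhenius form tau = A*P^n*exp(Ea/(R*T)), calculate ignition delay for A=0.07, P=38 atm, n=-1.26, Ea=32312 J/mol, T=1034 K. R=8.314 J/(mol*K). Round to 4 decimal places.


tau = A * P^n * exp(Ea/(R*T))
P^n = 38^(-1.26) = 0.01022051
Ea/(R*T) = 32312/(8.314*1034) = 3.758662
exp(Ea/(R*T)) = 42.891002
tau = 0.07 * 0.01022051 * 42.891002 = 0.0307 ms


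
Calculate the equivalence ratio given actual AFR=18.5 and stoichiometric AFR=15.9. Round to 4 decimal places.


phi = AFR_stoich / AFR_actual
phi = 15.9 / 18.5 = 0.8595


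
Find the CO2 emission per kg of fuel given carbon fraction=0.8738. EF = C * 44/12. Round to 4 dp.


EF = C_frac * (M_CO2 / M_C)
EF = 0.8738 * (44/12)
EF = 0.8738 * 3.666667 = 3.2039 kg_CO2/kg_fuel


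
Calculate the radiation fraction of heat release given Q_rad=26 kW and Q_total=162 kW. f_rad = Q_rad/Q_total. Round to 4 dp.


f_rad = Q_rad / Q_total
f_rad = 26 / 162 = 0.1605


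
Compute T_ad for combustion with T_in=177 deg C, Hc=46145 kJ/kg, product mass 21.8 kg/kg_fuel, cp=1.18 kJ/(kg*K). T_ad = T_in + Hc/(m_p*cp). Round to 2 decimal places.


T_ad = T_in + Hc / (m_p * cp)
Denominator = 21.8 * 1.18 = 25.7240
Temperature rise = 46145 / 25.7240 = 1793.85 K
T_ad = 177 + 1793.85 = 1970.85 deg C


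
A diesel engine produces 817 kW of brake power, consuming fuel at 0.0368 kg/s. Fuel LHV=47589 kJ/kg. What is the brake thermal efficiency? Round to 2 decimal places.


eta_BTE = (BP / (mf * LHV)) * 100
Denominator = 0.0368 * 47589 = 1751.2752 kW
eta_BTE = (817 / 1751.2752) * 100 = 46.65%


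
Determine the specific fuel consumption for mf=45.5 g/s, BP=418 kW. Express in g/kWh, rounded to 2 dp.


SFC = (mf / BP) * 3600
Rate = 45.5 / 418 = 0.108852 g/(s*kW)
SFC = 0.108852 * 3600 = 391.87 g/kWh


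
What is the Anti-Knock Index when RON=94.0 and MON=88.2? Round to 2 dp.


AKI = (RON + MON) / 2
AKI = (94.0 + 88.2) / 2
AKI = 182.2 / 2 = 91.10


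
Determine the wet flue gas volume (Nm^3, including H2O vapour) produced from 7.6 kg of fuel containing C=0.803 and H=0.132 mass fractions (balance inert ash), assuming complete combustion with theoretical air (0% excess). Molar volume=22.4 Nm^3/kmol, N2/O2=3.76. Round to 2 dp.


Per kg fuel: CO2 = (C/12 kmol)*22.4 = (0.803/12)*22.4 = 1.49893 Nm^3
Per kg fuel: H2O = (H/2 kmol)*22.4 = (0.132/2)*22.4 = 1.47840 Nm^3
O2 needed per kg fuel = C/12 + H/4 = 0.803/12 + 0.132/4 = 0.09991667 kmol
Per kg fuel: N2 = O2*3.76*22.4 = 0.09991667*3.76*22.4 = 8.41538 Nm^3
Total per kg = 1.49893 + 1.47840 + 8.41538 = 11.39271 Nm^3
Total = 11.39271 * 7.6 = 86.58 Nm^3


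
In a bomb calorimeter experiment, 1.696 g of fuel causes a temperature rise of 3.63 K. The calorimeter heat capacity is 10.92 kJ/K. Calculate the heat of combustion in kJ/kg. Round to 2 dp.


Hc = C_cal * delta_T / m_fuel
Q_released = 10.92 * 3.63 = 39.6396 kJ
m_fuel = 1.696 g = 1.696/1000 kg = 0.001696 kg
Hc = 39.6396 / 0.001696 = 23372.41 kJ/kg


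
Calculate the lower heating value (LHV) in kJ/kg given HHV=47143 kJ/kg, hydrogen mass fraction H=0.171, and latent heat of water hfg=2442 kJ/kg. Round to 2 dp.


LHV = HHV - hfg * 9 * H
Water correction = 2442 * 9 * 0.171 = 3758.238 kJ/kg
LHV = 47143 - 3758.238 = 43384.76 kJ/kg


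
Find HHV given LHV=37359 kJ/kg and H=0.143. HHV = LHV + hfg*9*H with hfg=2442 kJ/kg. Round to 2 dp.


HHV = LHV + hfg * 9 * H
Water addition = 2442 * 9 * 0.143 = 3142.854 kJ/kg
HHV = 37359 + 3142.854 = 40501.85 kJ/kg


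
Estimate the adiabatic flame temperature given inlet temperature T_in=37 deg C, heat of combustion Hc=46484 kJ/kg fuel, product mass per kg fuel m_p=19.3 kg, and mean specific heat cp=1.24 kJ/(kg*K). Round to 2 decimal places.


T_ad = T_in + Hc / (m_p * cp)
Denominator = 19.3 * 1.24 = 23.9320
Temperature rise = 46484 / 23.9320 = 1942.34 K
T_ad = 37 + 1942.34 = 1979.34 deg C


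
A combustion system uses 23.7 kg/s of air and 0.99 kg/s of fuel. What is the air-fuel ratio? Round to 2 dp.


AFR = m_air / m_fuel
AFR = 23.7 / 0.99 = 23.94


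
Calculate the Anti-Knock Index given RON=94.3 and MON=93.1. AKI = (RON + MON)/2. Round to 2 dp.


AKI = (RON + MON) / 2
AKI = (94.3 + 93.1) / 2
AKI = 187.4 / 2 = 93.70


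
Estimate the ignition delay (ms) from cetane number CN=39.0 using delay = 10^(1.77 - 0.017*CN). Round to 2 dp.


delay = 10^(1.77 - 0.017*CN)
Exponent = 1.77 - 0.017*39.0 = 1.1070
delay = 10^1.1070 = 12.79 ms


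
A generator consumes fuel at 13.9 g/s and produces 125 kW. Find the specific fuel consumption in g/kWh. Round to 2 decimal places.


SFC = (mf / BP) * 3600
Rate = 13.9 / 125 = 0.111200 g/(s*kW)
SFC = 0.111200 * 3600 = 400.32 g/kWh


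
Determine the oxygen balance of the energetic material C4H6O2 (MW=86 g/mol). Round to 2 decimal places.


OB = -1600 * (2C + H/2 - O) / MW
Inner = 2*4 + 6/2 - 2 = 9.00
OB = -1600 * 9.00 / 86 = -167.44%


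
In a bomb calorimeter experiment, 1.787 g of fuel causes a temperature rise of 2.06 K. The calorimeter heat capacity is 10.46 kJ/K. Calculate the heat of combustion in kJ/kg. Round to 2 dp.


Hc = C_cal * delta_T / m_fuel
Q_released = 10.46 * 2.06 = 21.5476 kJ
m_fuel = 1.787 g = 1.787/1000 kg = 0.001787 kg
Hc = 21.5476 / 0.001787 = 12057.97 kJ/kg


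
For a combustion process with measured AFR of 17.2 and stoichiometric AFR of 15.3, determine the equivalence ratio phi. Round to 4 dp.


phi = AFR_stoich / AFR_actual
phi = 15.3 / 17.2 = 0.8895


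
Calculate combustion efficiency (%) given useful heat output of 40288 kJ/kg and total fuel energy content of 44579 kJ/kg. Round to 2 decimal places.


Efficiency = (Q_useful / Q_fuel) * 100
Efficiency = (40288 / 44579) * 100
Efficiency = 0.9037 * 100 = 90.37%


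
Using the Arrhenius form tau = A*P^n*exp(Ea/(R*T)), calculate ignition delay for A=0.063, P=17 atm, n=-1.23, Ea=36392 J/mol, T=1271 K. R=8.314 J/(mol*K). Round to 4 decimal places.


tau = A * P^n * exp(Ea/(R*T))
P^n = 17^(-1.23) = 0.03065828
Ea/(R*T) = 36392/(8.314*1271) = 3.443899
exp(Ea/(R*T)) = 31.308780
tau = 0.063 * 0.03065828 * 31.308780 = 0.0605 ms


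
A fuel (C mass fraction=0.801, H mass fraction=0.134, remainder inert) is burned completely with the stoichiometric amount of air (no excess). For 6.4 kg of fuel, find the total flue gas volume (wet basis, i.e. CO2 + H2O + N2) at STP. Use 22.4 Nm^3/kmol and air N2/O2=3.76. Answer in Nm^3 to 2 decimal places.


Per kg fuel: CO2 = (C/12 kmol)*22.4 = (0.801/12)*22.4 = 1.49520 Nm^3
Per kg fuel: H2O = (H/2 kmol)*22.4 = (0.134/2)*22.4 = 1.50080 Nm^3
O2 needed per kg fuel = C/12 + H/4 = 0.801/12 + 0.134/4 = 0.10025000 kmol
Per kg fuel: N2 = O2*3.76*22.4 = 0.10025000*3.76*22.4 = 8.44346 Nm^3
Total per kg = 1.49520 + 1.50080 + 8.44346 = 11.43946 Nm^3
Total = 11.43946 * 6.4 = 73.21 Nm^3


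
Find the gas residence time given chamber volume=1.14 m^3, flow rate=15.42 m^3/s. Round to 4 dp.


tau = V / Q_flow
tau = 1.14 / 15.42 = 0.0739 s


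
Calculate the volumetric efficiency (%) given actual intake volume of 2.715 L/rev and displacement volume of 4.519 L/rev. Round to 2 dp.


eta_v = (V_actual / V_disp) * 100
Ratio = 2.715 / 4.519 = 0.6008
eta_v = 0.6008 * 100 = 60.08%


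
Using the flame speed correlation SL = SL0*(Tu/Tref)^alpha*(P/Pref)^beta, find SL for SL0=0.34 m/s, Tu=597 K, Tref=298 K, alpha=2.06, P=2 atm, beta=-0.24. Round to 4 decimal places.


SL = SL0 * (Tu/Tref)^alpha * (P/Pref)^beta
T ratio = 597/298 = 2.00335570
(T ratio)^alpha = 2.00335570^2.06 = 4.184288
(P/Pref)^beta = 2^(-0.24) = 0.846745
SL = 0.34 * 4.184288 * 0.846745 = 1.2046 m/s


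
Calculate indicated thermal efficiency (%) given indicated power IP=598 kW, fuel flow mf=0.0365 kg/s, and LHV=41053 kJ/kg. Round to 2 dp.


eta_ith = (IP / (mf * LHV)) * 100
Denominator = 0.0365 * 41053 = 1498.4345 kW
eta_ith = (598 / 1498.4345) * 100 = 39.91%


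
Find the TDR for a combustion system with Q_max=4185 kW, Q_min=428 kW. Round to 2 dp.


TDR = Q_max / Q_min
TDR = 4185 / 428 = 9.78


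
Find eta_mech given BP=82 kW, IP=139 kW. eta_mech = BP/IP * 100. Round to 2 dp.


eta_mech = (BP / IP) * 100
Ratio = 82 / 139 = 0.5899
eta_mech = 0.5899 * 100 = 58.99%


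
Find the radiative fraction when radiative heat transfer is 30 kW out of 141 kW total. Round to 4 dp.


f_rad = Q_rad / Q_total
f_rad = 30 / 141 = 0.2128


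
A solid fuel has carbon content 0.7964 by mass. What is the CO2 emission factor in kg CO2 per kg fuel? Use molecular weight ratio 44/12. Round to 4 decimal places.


EF = C_frac * (M_CO2 / M_C)
EF = 0.7964 * (44/12)
EF = 0.7964 * 3.666667 = 2.9201 kg_CO2/kg_fuel


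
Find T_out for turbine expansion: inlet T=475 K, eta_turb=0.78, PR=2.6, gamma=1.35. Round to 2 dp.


T_out = T_in * (1 - eta * (1 - PR^(-(gamma-1)/gamma)))
Exponent = -(1.35-1)/1.35 = -0.25925926
PR^exp = 2.6^(-0.25925926) = 0.78057442
Factor = 1 - 0.78*(1 - 0.78057442) = 0.82884805
T_out = 475 * 0.82884805 = 393.70 K


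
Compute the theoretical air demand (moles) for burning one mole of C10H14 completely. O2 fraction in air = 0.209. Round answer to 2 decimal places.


Balanced combustion: C10H14 + 13.5 O2 -> 10 CO2 + 7 H2O
O2 needed = C + H/4 = 10 + 14/4 = 13.50 moles
Air moles = O2 / 0.209 = 13.50 / 0.209 = 64.59 moles air


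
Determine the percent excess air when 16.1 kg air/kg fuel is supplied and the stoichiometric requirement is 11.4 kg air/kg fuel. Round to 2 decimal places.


Excess air = actual - stoichiometric = 16.1 - 11.4 = 4.70 kg/kg fuel
Excess air % = (excess / stoich) * 100 = (4.70 / 11.4) * 100 = 41.23%


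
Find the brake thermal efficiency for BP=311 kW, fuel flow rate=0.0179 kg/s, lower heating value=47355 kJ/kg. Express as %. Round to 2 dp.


eta_BTE = (BP / (mf * LHV)) * 100
Denominator = 0.0179 * 47355 = 847.6545 kW
eta_BTE = (311 / 847.6545) * 100 = 36.69%


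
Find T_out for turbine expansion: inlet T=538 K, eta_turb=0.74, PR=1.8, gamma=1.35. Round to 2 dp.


T_out = T_in * (1 - eta * (1 - PR^(-(gamma-1)/gamma)))
Exponent = -(1.35-1)/1.35 = -0.25925926
PR^exp = 1.8^(-0.25925926) = 0.85865408
Factor = 1 - 0.74*(1 - 0.85865408) = 0.89540402
T_out = 538 * 0.89540402 = 481.73 K


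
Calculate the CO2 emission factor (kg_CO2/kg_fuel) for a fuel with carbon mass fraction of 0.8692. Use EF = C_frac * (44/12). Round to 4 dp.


EF = C_frac * (M_CO2 / M_C)
EF = 0.8692 * (44/12)
EF = 0.8692 * 3.666667 = 3.1871 kg_CO2/kg_fuel


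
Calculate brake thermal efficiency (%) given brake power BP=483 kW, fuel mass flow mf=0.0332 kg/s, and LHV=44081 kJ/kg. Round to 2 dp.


eta_BTE = (BP / (mf * LHV)) * 100
Denominator = 0.0332 * 44081 = 1463.4892 kW
eta_BTE = (483 / 1463.4892) * 100 = 33.00%


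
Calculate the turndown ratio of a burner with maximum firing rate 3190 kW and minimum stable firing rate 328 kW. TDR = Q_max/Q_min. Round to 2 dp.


TDR = Q_max / Q_min
TDR = 3190 / 328 = 9.73


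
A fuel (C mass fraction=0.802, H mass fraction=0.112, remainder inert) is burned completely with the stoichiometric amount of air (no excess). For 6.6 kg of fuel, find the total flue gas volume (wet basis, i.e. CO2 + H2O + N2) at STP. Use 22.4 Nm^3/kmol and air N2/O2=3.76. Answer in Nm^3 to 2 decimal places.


Per kg fuel: CO2 = (C/12 kmol)*22.4 = (0.802/12)*22.4 = 1.49707 Nm^3
Per kg fuel: H2O = (H/2 kmol)*22.4 = (0.112/2)*22.4 = 1.25440 Nm^3
O2 needed per kg fuel = C/12 + H/4 = 0.802/12 + 0.112/4 = 0.09483333 kmol
Per kg fuel: N2 = O2*3.76*22.4 = 0.09483333*3.76*22.4 = 7.98724 Nm^3
Total per kg = 1.49707 + 1.25440 + 7.98724 = 10.73871 Nm^3
Total = 10.73871 * 6.6 = 70.88 Nm^3


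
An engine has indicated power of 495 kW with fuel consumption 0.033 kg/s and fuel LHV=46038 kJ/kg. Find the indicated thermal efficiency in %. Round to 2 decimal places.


eta_ith = (IP / (mf * LHV)) * 100
Denominator = 0.033 * 46038 = 1519.2540 kW
eta_ith = (495 / 1519.2540) * 100 = 32.58%


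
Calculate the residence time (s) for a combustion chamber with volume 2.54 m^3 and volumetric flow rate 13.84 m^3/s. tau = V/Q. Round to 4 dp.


tau = V / Q_flow
tau = 2.54 / 13.84 = 0.1835 s


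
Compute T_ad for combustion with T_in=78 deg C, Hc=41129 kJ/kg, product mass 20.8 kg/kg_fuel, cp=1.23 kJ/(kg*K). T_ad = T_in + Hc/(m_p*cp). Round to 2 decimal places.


T_ad = T_in + Hc / (m_p * cp)
Denominator = 20.8 * 1.23 = 25.5840
Temperature rise = 41129 / 25.5840 = 1607.61 K
T_ad = 78 + 1607.61 = 1685.61 deg C


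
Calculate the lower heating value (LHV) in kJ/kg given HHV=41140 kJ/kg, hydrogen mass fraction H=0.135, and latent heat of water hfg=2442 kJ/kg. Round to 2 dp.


LHV = HHV - hfg * 9 * H
Water correction = 2442 * 9 * 0.135 = 2967.030 kJ/kg
LHV = 41140 - 2967.030 = 38172.97 kJ/kg


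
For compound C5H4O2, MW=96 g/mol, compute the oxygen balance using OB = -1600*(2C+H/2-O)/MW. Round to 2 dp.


OB = -1600 * (2C + H/2 - O) / MW
Inner = 2*5 + 4/2 - 2 = 10.00
OB = -1600 * 10.00 / 96 = -166.67%


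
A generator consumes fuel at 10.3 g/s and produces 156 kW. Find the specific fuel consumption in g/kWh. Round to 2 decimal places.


SFC = (mf / BP) * 3600
Rate = 10.3 / 156 = 0.066026 g/(s*kW)
SFC = 0.066026 * 3600 = 237.69 g/kWh


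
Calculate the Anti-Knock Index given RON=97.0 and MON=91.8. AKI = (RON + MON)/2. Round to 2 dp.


AKI = (RON + MON) / 2
AKI = (97.0 + 91.8) / 2
AKI = 188.8 / 2 = 94.40


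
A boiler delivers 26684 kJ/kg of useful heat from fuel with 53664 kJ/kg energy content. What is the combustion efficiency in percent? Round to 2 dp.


Efficiency = (Q_useful / Q_fuel) * 100
Efficiency = (26684 / 53664) * 100
Efficiency = 0.4972 * 100 = 49.72%


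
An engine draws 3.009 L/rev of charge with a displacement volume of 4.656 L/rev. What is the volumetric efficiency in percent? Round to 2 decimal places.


eta_v = (V_actual / V_disp) * 100
Ratio = 3.009 / 4.656 = 0.6463
eta_v = 0.6463 * 100 = 64.63%


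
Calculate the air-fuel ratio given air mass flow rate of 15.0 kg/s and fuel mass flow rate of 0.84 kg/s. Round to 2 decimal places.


AFR = m_air / m_fuel
AFR = 15.0 / 0.84 = 17.86


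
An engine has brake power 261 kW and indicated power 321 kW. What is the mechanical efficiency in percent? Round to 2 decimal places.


eta_mech = (BP / IP) * 100
Ratio = 261 / 321 = 0.8131
eta_mech = 0.8131 * 100 = 81.31%


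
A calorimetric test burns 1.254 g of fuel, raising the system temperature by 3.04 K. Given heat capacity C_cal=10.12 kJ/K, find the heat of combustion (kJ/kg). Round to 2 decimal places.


Hc = C_cal * delta_T / m_fuel
Q_released = 10.12 * 3.04 = 30.7648 kJ
m_fuel = 1.254 g = 1.254/1000 kg = 0.001254 kg
Hc = 30.7648 / 0.001254 = 24533.33 kJ/kg


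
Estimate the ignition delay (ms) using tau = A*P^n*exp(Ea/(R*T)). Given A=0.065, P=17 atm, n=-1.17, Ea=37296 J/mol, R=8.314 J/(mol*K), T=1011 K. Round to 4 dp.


tau = A * P^n * exp(Ea/(R*T))
P^n = 17^(-1.17) = 0.03633915
Ea/(R*T) = 37296/(8.314*1011) = 4.437119
exp(Ea/(R*T)) = 84.531060
tau = 0.065 * 0.03633915 * 84.531060 = 0.1997 ms


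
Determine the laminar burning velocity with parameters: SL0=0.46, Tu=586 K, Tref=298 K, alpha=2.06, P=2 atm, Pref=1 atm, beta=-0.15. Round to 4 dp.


SL = SL0 * (Tu/Tref)^alpha * (P/Pref)^beta
T ratio = 586/298 = 1.96644295
(T ratio)^alpha = 1.96644295^2.06 = 4.027018
(P/Pref)^beta = 2^(-0.15) = 0.901250
SL = 0.46 * 4.027018 * 0.901250 = 1.6695 m/s


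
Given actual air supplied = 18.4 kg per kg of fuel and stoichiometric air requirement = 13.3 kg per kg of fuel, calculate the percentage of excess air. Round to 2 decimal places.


Excess air = actual - stoichiometric = 18.4 - 13.3 = 5.10 kg/kg fuel
Excess air % = (excess / stoich) * 100 = (5.10 / 13.3) * 100 = 38.35%


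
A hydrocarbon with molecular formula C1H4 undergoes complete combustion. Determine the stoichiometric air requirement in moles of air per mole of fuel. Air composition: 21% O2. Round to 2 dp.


Balanced combustion: C1H4 + 2 O2 -> 1 CO2 + 2 H2O
O2 needed = C + H/4 = 1 + 4/4 = 2.00 moles
Air moles = O2 / 0.21 = 2.00 / 0.21 = 9.52 moles air


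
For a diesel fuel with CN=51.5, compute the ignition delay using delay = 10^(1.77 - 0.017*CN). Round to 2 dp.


delay = 10^(1.77 - 0.017*CN)
Exponent = 1.77 - 0.017*51.5 = 0.8945
delay = 10^0.8945 = 7.84 ms


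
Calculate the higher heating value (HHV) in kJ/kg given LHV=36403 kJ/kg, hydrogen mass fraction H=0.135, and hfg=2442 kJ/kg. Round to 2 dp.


HHV = LHV + hfg * 9 * H
Water addition = 2442 * 9 * 0.135 = 2967.030 kJ/kg
HHV = 36403 + 2967.030 = 39370.03 kJ/kg
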